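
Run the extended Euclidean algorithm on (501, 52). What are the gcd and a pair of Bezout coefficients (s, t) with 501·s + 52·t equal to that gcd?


Euclidean algorithm on (501, 52) — divide until remainder is 0:
  501 = 9 · 52 + 33
  52 = 1 · 33 + 19
  33 = 1 · 19 + 14
  19 = 1 · 14 + 5
  14 = 2 · 5 + 4
  5 = 1 · 4 + 1
  4 = 4 · 1 + 0
gcd(501, 52) = 1.
Track Bezout coefficients alongside the remainders: start with r₀ = 501 = a·1 + b·0 (s = 1, t = 0) and r₁ = 52 = a·0 + b·1 (s = 0, t = 1); each new remainder r_{k+1} = r_{k-1} − q_k·r_k inherits s_{k+1} = s_{k-1} − q_k·s_k, t_{k+1} = t_{k-1} − q_k·t_k, so r_k = a·s_k + b·t_k at every step:
  q = 9: r = 33, s = 1 − 9·0 = 1, t = 0 − 9·1 = -9  (check: 501·1 + 52·(-9) = 33)
  q = 1: r = 19, s = 0 − 1·1 = -1, t = 1 − 1·(-9) = 10  (check: 501·(-1) + 52·10 = 19)
  q = 1: r = 14, s = 1 − 1·(-1) = 2, t = -9 − 1·10 = -19  (check: 501·2 + 52·(-19) = 14)
  q = 1: r = 5, s = -1 − 1·2 = -3, t = 10 − 1·(-19) = 29  (check: 501·(-3) + 52·29 = 5)
  q = 2: r = 4, s = 2 − 2·(-3) = 8, t = -19 − 2·29 = -77  (check: 501·8 + 52·(-77) = 4)
  q = 1: r = 1, s = -3 − 1·8 = -11, t = 29 − 1·(-77) = 106  (check: 501·(-11) + 52·106 = 1)
The row with r = 1 (the gcd) gives the Bezout coefficients s = -11, t = 106.
Result: 501 · (-11) + 52 · (106) = 1.

gcd(501, 52) = 1; s = -11, t = 106 (check: 501·(-11) + 52·106 = 1).


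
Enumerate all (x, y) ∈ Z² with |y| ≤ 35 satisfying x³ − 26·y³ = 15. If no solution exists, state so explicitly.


The equation is x³ - 26y³ = 15. For fixed y, x³ = 26·y³ + 15, so a solution requires the RHS to be a perfect cube.
Strategy: iterate y from -35 to 35, compute RHS = 26·y³ + 15, and check whether it is a (positive or negative) perfect cube.
Check small values of y:
  y = 0: RHS = 15 is not a perfect cube.
  y = 1: RHS = 41 is not a perfect cube.
  y = -1: RHS = -11 is not a perfect cube.
  y = 2: RHS = 223 is not a perfect cube.
  y = -2: RHS = -193 is not a perfect cube.
  y = 3: RHS = 717 is not a perfect cube.
  y = -3: RHS = -687 is not a perfect cube.
Continuing the search up to |y| = 35 finds no solutions either.
No (x, y) in the scanned range satisfies the equation.

No integer solutions with |y| ≤ 35.


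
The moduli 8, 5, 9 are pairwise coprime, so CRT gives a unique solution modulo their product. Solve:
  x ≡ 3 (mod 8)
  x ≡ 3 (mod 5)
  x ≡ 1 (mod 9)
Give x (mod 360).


Moduli 8, 5, 9 are pairwise coprime; by CRT there is a unique solution modulo M = 8 · 5 · 9 = 360.
Solve pairwise, accumulating the modulus:
  Start with x ≡ 3 (mod 8).
  Combine with x ≡ 3 (mod 5): since gcd(8, 5) = 1, we get a unique residue mod 40.
    Write x = 3 + 8·t and substitute into x ≡ 3 (mod 5): 8·t ≡ 3 − 3 = 0 (mod 5).
    Reduce coefficients mod 5: 3·t ≡ 0 (mod 5).
    The inverse of 3 mod 5 is 2 (since 3·2 = 6 = 1·5 + 1), so t ≡ 2·0 = 0 ≡ 0 (mod 5).
    Then x = 3 + 8·0 = 3, valid modulo lcm(8, 5) = 40: x ≡ 3 (mod 40).
  Combine with x ≡ 1 (mod 9): since gcd(40, 9) = 1, we get a unique residue mod 360.
    Write x = 3 + 40·t and substitute into x ≡ 1 (mod 9): 40·t ≡ 1 − 3 = -2 (mod 9).
    Reduce coefficients mod 9: 4·t ≡ 7 (mod 9).
    The inverse of 4 mod 9 is 7 (since 4·7 = 28 = 3·9 + 1), so t ≡ 7·7 = 49 ≡ 4 (mod 9).
    Then x = 3 + 40·4 = 163, valid modulo lcm(40, 9) = 360: x ≡ 163 (mod 360).
Verify: 163 mod 8 = 3 ✓, 163 mod 5 = 3 ✓, 163 mod 9 = 1 ✓.

x ≡ 163 (mod 360).


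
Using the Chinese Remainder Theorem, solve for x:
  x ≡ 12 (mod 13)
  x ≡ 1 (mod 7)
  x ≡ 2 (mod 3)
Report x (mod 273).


Moduli 13, 7, 3 are pairwise coprime; by CRT there is a unique solution modulo M = 13 · 7 · 3 = 273.
Solve pairwise, accumulating the modulus:
  Start with x ≡ 12 (mod 13).
  Combine with x ≡ 1 (mod 7): since gcd(13, 7) = 1, we get a unique residue mod 91.
    Write x = 12 + 13·t and substitute into x ≡ 1 (mod 7): 13·t ≡ 1 − 12 = -11 (mod 7).
    Reduce coefficients mod 7: 6·t ≡ 3 (mod 7).
    The inverse of 6 mod 7 is 6 (since 6·6 = 36 = 5·7 + 1), so t ≡ 6·3 = 18 ≡ 4 (mod 7).
    Then x = 12 + 13·4 = 64, valid modulo lcm(13, 7) = 91: x ≡ 64 (mod 91).
  Combine with x ≡ 2 (mod 3): since gcd(91, 3) = 1, we get a unique residue mod 273.
    Write x = 64 + 91·t and substitute into x ≡ 2 (mod 3): 91·t ≡ 2 − 64 = -62 (mod 3).
    Reduce coefficients mod 3: 1·t ≡ 1 (mod 3).
    So t ≡ 1 (mod 3).
    Then x = 64 + 91·1 = 155, valid modulo lcm(91, 3) = 273: x ≡ 155 (mod 273).
Verify: 155 mod 13 = 12 ✓, 155 mod 7 = 1 ✓, 155 mod 3 = 2 ✓.

x ≡ 155 (mod 273).


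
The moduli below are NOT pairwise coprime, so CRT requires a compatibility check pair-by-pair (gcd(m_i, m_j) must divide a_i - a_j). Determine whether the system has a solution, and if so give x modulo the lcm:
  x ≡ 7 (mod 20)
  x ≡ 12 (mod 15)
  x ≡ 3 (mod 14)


Moduli 20, 15, 14 are not pairwise coprime, so CRT works modulo lcm(m_i) when all pairwise compatibility conditions hold.
Pairwise compatibility: gcd(m_i, m_j) must divide a_i - a_j for every pair.
Merge one congruence at a time:
  Start: x ≡ 7 (mod 20).
  Combine with x ≡ 12 (mod 15): gcd(20, 15) = 5; 12 - 7 = 5, which IS divisible by 5, so compatible.
    Write x = 7 + 20·t and substitute into x ≡ 12 (mod 15): 20·t ≡ 12 − 7 = 5 (mod 15).
    Divide the congruence (and modulus) by g = 5: 4·t ≡ 1 (mod 3).
    Reduce coefficients mod 3: 1·t ≡ 1 (mod 3).
    So t ≡ 1 (mod 3).
    Then x = 7 + 20·1 = 27, valid modulo lcm(20, 15) = 60: x ≡ 27 (mod 60).
  Combine with x ≡ 3 (mod 14): gcd(60, 14) = 2; 3 - 27 = -24, which IS divisible by 2, so compatible.
    Write x = 27 + 60·t and substitute into x ≡ 3 (mod 14): 60·t ≡ 3 − 27 = -24 (mod 14).
    Divide the congruence (and modulus) by g = 2: 30·t ≡ -12 (mod 7).
    Reduce coefficients mod 7: 2·t ≡ 2 (mod 7).
    The inverse of 2 mod 7 is 4 (since 2·4 = 8 = 1·7 + 1), so t ≡ 4·2 = 8 ≡ 1 (mod 7).
    Then x = 27 + 60·1 = 87, valid modulo lcm(60, 14) = 420: x ≡ 87 (mod 420).
Verify: 87 mod 20 = 7, 87 mod 15 = 12, 87 mod 14 = 3.

x ≡ 87 (mod 420).


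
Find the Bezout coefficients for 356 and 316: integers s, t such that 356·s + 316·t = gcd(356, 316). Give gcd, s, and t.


Euclidean algorithm on (356, 316) — divide until remainder is 0:
  356 = 1 · 316 + 40
  316 = 7 · 40 + 36
  40 = 1 · 36 + 4
  36 = 9 · 4 + 0
gcd(356, 316) = 4.
Track Bezout coefficients alongside the remainders: start with r₀ = 356 = a·1 + b·0 (s = 1, t = 0) and r₁ = 316 = a·0 + b·1 (s = 0, t = 1); each new remainder r_{k+1} = r_{k-1} − q_k·r_k inherits s_{k+1} = s_{k-1} − q_k·s_k, t_{k+1} = t_{k-1} − q_k·t_k, so r_k = a·s_k + b·t_k at every step:
  q = 1: r = 40, s = 1 − 1·0 = 1, t = 0 − 1·1 = -1  (check: 356·1 + 316·(-1) = 40)
  q = 7: r = 36, s = 0 − 7·1 = -7, t = 1 − 7·(-1) = 8  (check: 356·(-7) + 316·8 = 36)
  q = 1: r = 4, s = 1 − 1·(-7) = 8, t = -1 − 1·8 = -9  (check: 356·8 + 316·(-9) = 4)
The row with r = 4 (the gcd) gives the Bezout coefficients s = 8, t = -9.
Result: 356 · (8) + 316 · (-9) = 4.

gcd(356, 316) = 4; s = 8, t = -9 (check: 356·8 + 316·(-9) = 4).


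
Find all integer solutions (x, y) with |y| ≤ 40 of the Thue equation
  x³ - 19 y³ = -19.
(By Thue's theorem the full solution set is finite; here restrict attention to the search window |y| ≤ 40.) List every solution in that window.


The equation is x³ - 19y³ = -19. For fixed y, x³ = 19·y³ − 19, so a solution requires the RHS to be a perfect cube.
Strategy: iterate y from -40 to 40, compute RHS = 19·y³ − 19, and check whether it is a (positive or negative) perfect cube.
Check small values of y:
  y = 0: RHS = -19 is not a perfect cube.
  y = 1: RHS = 0 = (0)³ ⇒ x = 0 works.
  y = -1: RHS = -38 is not a perfect cube.
  y = 2: RHS = 133 is not a perfect cube.
  y = -2: RHS = -171 is not a perfect cube.
  y = 3: RHS = 494 is not a perfect cube.
  y = -3: RHS = -532 is not a perfect cube.
Continuing the search up to |y| = 40 finds no further solutions beyond those listed.
Collected solutions: (0, 1).

Solutions (with |y| ≤ 40): (0, 1).


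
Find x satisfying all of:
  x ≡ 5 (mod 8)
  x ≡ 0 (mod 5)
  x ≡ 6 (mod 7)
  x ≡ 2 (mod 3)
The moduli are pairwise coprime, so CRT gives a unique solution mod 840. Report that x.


Product of moduli M = 8 · 5 · 7 · 3 = 840.
Merge one congruence at a time:
  Start: x ≡ 5 (mod 8).
  Combine with x ≡ 0 (mod 5); new modulus lcm = 40.
    Write x = 5 + 8·t and substitute into x ≡ 0 (mod 5): 8·t ≡ 0 − 5 = -5 (mod 5).
    Reduce coefficients mod 5: 3·t ≡ 0 (mod 5).
    The inverse of 3 mod 5 is 2 (since 3·2 = 6 = 1·5 + 1), so t ≡ 2·0 = 0 ≡ 0 (mod 5).
    Then x = 5 + 8·0 = 5, valid modulo lcm(8, 5) = 40: x ≡ 5 (mod 40).
  Combine with x ≡ 6 (mod 7); new modulus lcm = 280.
    Write x = 5 + 40·t and substitute into x ≡ 6 (mod 7): 40·t ≡ 6 − 5 = 1 (mod 7).
    Reduce coefficients mod 7: 5·t ≡ 1 (mod 7).
    The inverse of 5 mod 7 is 3 (since 5·3 = 15 = 2·7 + 1), so t ≡ 3·1 = 3 ≡ 3 (mod 7).
    Then x = 5 + 40·3 = 125, valid modulo lcm(40, 7) = 280: x ≡ 125 (mod 280).
  Combine with x ≡ 2 (mod 3); new modulus lcm = 840.
    Write x = 125 + 280·t and substitute into x ≡ 2 (mod 3): 280·t ≡ 2 − 125 = -123 (mod 3).
    Reduce coefficients mod 3: 1·t ≡ 0 (mod 3).
    So t ≡ 0 (mod 3).
    Then x = 125 + 280·0 = 125, valid modulo lcm(280, 3) = 840: x ≡ 125 (mod 840).
Verify against each original: 125 mod 8 = 5, 125 mod 5 = 0, 125 mod 7 = 6, 125 mod 3 = 2.

x ≡ 125 (mod 840).


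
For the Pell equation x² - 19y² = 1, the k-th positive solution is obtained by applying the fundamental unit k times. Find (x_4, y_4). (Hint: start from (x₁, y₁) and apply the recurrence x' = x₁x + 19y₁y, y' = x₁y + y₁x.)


Step 1: Find the fundamental solution (x₁, y₁) of x² - 19y² = 1.
  Expand √19 as a continued fraction. a₀ = ⌊√19⌋ = 4; iterate m_{k+1} = d_k·a_k − m_k, d_{k+1} = (19 − m_{k+1}²)/d_k, a_{k+1} = ⌊(a₀ + m_{k+1})/d_{k+1}⌋ (starting m₀ = 0, d₀ = 1), with convergents p_k = a_k·p_{k-1} + p_{k-2}, q_k = a_k·q_{k-1} + q_{k-2} (p₋₁ = 1, q₋₁ = 0):
  k = 0: a₀ = 4; p₀/q₀ = 4/1; p₀² − 19·q₀² = 16 − 19 = -3.
  k = 1: m = 4, d = 3, a = ⌊(4 + 4)/3⌋ = 2; p/q = (2·4 + 1)/(2·1 + 0) = 9/2; p² − 19·q² = 81 − 76 = 5.
  k = 2: m = 2, d = 5, a = ⌊(4 + 2)/5⌋ = 1; p/q = (1·9 + 4)/(1·2 + 1) = 13/3; p² − 19·q² = 169 − 171 = -2.
  k = 3: m = 3, d = 2, a = ⌊(4 + 3)/2⌋ = 3; p/q = (3·13 + 9)/(3·3 + 2) = 48/11; p² − 19·q² = 2304 − 2299 = 5.
  k = 4: m = 3, d = 5, a = ⌊(4 + 3)/5⌋ = 1; p/q = (1·48 + 13)/(1·11 + 3) = 61/14; p² − 19·q² = 3721 − 3724 = -3.
  k = 5: m = 2, d = 3, a = ⌊(4 + 2)/3⌋ = 2; p/q = (2·61 + 48)/(2·14 + 11) = 170/39; p² − 19·q² = 28900 − 28899 = 1.
  The first convergent with p² − 19·q² = 1 gives the fundamental solution (x₁, y₁) = (170, 39).
Step 2: Apply the recurrence (x_{n+1}, y_{n+1}) = (x₁x_n + 19y₁y_n, x₁y_n + y₁x_n) repeatedly.
  From (x_1, y_1) = (170, 39): x_2 = 170·170 + 19·39·39 = 57799; y_2 = 170·39 + 39·170 = 13260.
  From (x_2, y_2) = (57799, 13260): x_3 = 170·57799 + 19·39·13260 = 19651490; y_3 = 170·13260 + 39·57799 = 4508361.
  From (x_3, y_3) = (19651490, 4508361): x_4 = 170·19651490 + 19·39·4508361 = 6681448801; y_4 = 170·4508361 + 39·19651490 = 1532829480.
Step 3: Verify x_4² - 19·y_4² = 44641758080384337601 - 44641758080384337600 = 1 (should be 1). ✓

(x_1, y_1) = (170, 39); (x_4, y_4) = (6681448801, 1532829480).


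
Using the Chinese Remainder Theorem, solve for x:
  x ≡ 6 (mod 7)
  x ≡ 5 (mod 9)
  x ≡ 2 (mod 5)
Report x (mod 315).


Moduli 7, 9, 5 are pairwise coprime; by CRT there is a unique solution modulo M = 7 · 9 · 5 = 315.
Solve pairwise, accumulating the modulus:
  Start with x ≡ 6 (mod 7).
  Combine with x ≡ 5 (mod 9): since gcd(7, 9) = 1, we get a unique residue mod 63.
    Write x = 6 + 7·t and substitute into x ≡ 5 (mod 9): 7·t ≡ 5 − 6 = -1 (mod 9).
    Reduce coefficients mod 9: 7·t ≡ 8 (mod 9).
    The inverse of 7 mod 9 is 4 (since 7·4 = 28 = 3·9 + 1), so t ≡ 4·8 = 32 ≡ 5 (mod 9).
    Then x = 6 + 7·5 = 41, valid modulo lcm(7, 9) = 63: x ≡ 41 (mod 63).
  Combine with x ≡ 2 (mod 5): since gcd(63, 5) = 1, we get a unique residue mod 315.
    Write x = 41 + 63·t and substitute into x ≡ 2 (mod 5): 63·t ≡ 2 − 41 = -39 (mod 5).
    Reduce coefficients mod 5: 3·t ≡ 1 (mod 5).
    The inverse of 3 mod 5 is 2 (since 3·2 = 6 = 1·5 + 1), so t ≡ 2·1 = 2 ≡ 2 (mod 5).
    Then x = 41 + 63·2 = 167, valid modulo lcm(63, 5) = 315: x ≡ 167 (mod 315).
Verify: 167 mod 7 = 6 ✓, 167 mod 9 = 5 ✓, 167 mod 5 = 2 ✓.

x ≡ 167 (mod 315).


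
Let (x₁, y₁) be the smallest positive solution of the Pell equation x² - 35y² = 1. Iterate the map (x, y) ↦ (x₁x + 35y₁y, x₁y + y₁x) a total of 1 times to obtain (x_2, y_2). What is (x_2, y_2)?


Step 1: Find the fundamental solution (x₁, y₁) of x² - 35y² = 1.
  Expand √35 as a continued fraction. a₀ = ⌊√35⌋ = 5; iterate m_{k+1} = d_k·a_k − m_k, d_{k+1} = (35 − m_{k+1}²)/d_k, a_{k+1} = ⌊(a₀ + m_{k+1})/d_{k+1}⌋ (starting m₀ = 0, d₀ = 1), with convergents p_k = a_k·p_{k-1} + p_{k-2}, q_k = a_k·q_{k-1} + q_{k-2} (p₋₁ = 1, q₋₁ = 0):
  k = 0: a₀ = 5; p₀/q₀ = 5/1; p₀² − 35·q₀² = 25 − 35 = -10.
  k = 1: m = 5, d = 10, a = ⌊(5 + 5)/10⌋ = 1; p/q = (1·5 + 1)/(1·1 + 0) = 6/1; p² − 35·q² = 36 − 35 = 1.
  The first convergent with p² − 35·q² = 1 gives the fundamental solution (x₁, y₁) = (6, 1).
Step 2: Apply the recurrence (x_{n+1}, y_{n+1}) = (x₁x_n + 35y₁y_n, x₁y_n + y₁x_n) repeatedly.
  From (x_1, y_1) = (6, 1): x_2 = 6·6 + 35·1·1 = 71; y_2 = 6·1 + 1·6 = 12.
Step 3: Verify x_2² - 35·y_2² = 5041 - 5040 = 1 (should be 1). ✓

(x_1, y_1) = (6, 1); (x_2, y_2) = (71, 12).


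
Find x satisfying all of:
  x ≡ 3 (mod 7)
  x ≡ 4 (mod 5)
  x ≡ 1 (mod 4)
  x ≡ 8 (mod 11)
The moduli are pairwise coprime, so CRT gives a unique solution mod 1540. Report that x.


Product of moduli M = 7 · 5 · 4 · 11 = 1540.
Merge one congruence at a time:
  Start: x ≡ 3 (mod 7).
  Combine with x ≡ 4 (mod 5); new modulus lcm = 35.
    Write x = 3 + 7·t and substitute into x ≡ 4 (mod 5): 7·t ≡ 4 − 3 = 1 (mod 5).
    Reduce coefficients mod 5: 2·t ≡ 1 (mod 5).
    The inverse of 2 mod 5 is 3 (since 2·3 = 6 = 1·5 + 1), so t ≡ 3·1 = 3 ≡ 3 (mod 5).
    Then x = 3 + 7·3 = 24, valid modulo lcm(7, 5) = 35: x ≡ 24 (mod 35).
  Combine with x ≡ 1 (mod 4); new modulus lcm = 140.
    Write x = 24 + 35·t and substitute into x ≡ 1 (mod 4): 35·t ≡ 1 − 24 = -23 (mod 4).
    Reduce coefficients mod 4: 3·t ≡ 1 (mod 4).
    The inverse of 3 mod 4 is 3 (since 3·3 = 9 = 2·4 + 1), so t ≡ 3·1 = 3 ≡ 3 (mod 4).
    Then x = 24 + 35·3 = 129, valid modulo lcm(35, 4) = 140: x ≡ 129 (mod 140).
  Combine with x ≡ 8 (mod 11); new modulus lcm = 1540.
    Write x = 129 + 140·t and substitute into x ≡ 8 (mod 11): 140·t ≡ 8 − 129 = -121 (mod 11).
    Reduce coefficients mod 11: 8·t ≡ 0 (mod 11).
    The inverse of 8 mod 11 is 7 (since 8·7 = 56 = 5·11 + 1), so t ≡ 7·0 = 0 ≡ 0 (mod 11).
    Then x = 129 + 140·0 = 129, valid modulo lcm(140, 11) = 1540: x ≡ 129 (mod 1540).
Verify against each original: 129 mod 7 = 3, 129 mod 5 = 4, 129 mod 4 = 1, 129 mod 11 = 8.

x ≡ 129 (mod 1540).


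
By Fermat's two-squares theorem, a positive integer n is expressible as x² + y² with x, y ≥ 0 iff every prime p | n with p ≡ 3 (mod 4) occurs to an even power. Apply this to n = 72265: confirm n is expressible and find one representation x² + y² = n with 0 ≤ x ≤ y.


Step 1: Factor n = 72265 = 5 · 97 · 149.
Step 2: Check the mod-4 condition on each prime factor: 5 ≡ 1 (mod 4), exponent 1; 97 ≡ 1 (mod 4), exponent 1; 149 ≡ 1 (mod 4), exponent 1.
All primes ≡ 3 (mod 4) appear to even exponent (or don't appear), so by the two-squares theorem n IS expressible as a sum of two squares.
Step 3: Build a representation. Here n = 5 · 97 · 149 is a product of primes ≡ 1 (mod 4). Each prime p ≡ 1 (mod 4) is itself a sum of two squares; find a² by testing p − a² for a perfect square:
  5: 5 − 1² = 4 = 2² ⇒ 5 = 1² + 2².
  97: 97 − 1² = 96, 97 − 2² = 93, 97 − 3² = 88, 97 − 4² = 81 = 9² ⇒ 97 = 4² + 9².
  149: 149 − 1² = 148, 149 − 2² = 145, 149 − 3² = 140, 149 − 4² = 133, 149 − 5² = 124, 149 − 6² = 113, 149 − 7² = 100 = 10² ⇒ 149 = 7² + 10².
  Combine using the Brahmagupta–Fibonacci identity (a² + b²)(c² + d²) = (ac − bd)² + (ad + bc)² = (ac + bd)² + (ad − bc)²:
  5 · 97 = 485: from (1² + 2²)(4² + 9²), take (1·4 − 2·9, 1·9 + 2·4) = (4 − 18, 9 + 8) = (-14, 17); dropping signs (only squares matter) gives (14, 17); check 14² + 17² = 196 + 289 = 485 ✓.
  485 · 149 = 72265: from (14² + 17²)(7² + 10²), take (14·7 − 17·10, 14·10 + 17·7) = (98 − 170, 140 + 119) = (-72, 259); dropping signs (only squares matter) gives (72, 259); check 72² + 259² = 5184 + 67081 = 72265 ✓.
Step 4: Order so x ≤ y and verify: 72² + 259² = 5184 + 67081 = 72265 = n. ✓

n = 72265 = 72² + 259² (one valid representation with x ≤ y).


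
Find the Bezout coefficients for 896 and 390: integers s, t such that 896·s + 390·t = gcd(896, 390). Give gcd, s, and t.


Euclidean algorithm on (896, 390) — divide until remainder is 0:
  896 = 2 · 390 + 116
  390 = 3 · 116 + 42
  116 = 2 · 42 + 32
  42 = 1 · 32 + 10
  32 = 3 · 10 + 2
  10 = 5 · 2 + 0
gcd(896, 390) = 2.
Track Bezout coefficients alongside the remainders: start with r₀ = 896 = a·1 + b·0 (s = 1, t = 0) and r₁ = 390 = a·0 + b·1 (s = 0, t = 1); each new remainder r_{k+1} = r_{k-1} − q_k·r_k inherits s_{k+1} = s_{k-1} − q_k·s_k, t_{k+1} = t_{k-1} − q_k·t_k, so r_k = a·s_k + b·t_k at every step:
  q = 2: r = 116, s = 1 − 2·0 = 1, t = 0 − 2·1 = -2  (check: 896·1 + 390·(-2) = 116)
  q = 3: r = 42, s = 0 − 3·1 = -3, t = 1 − 3·(-2) = 7  (check: 896·(-3) + 390·7 = 42)
  q = 2: r = 32, s = 1 − 2·(-3) = 7, t = -2 − 2·7 = -16  (check: 896·7 + 390·(-16) = 32)
  q = 1: r = 10, s = -3 − 1·7 = -10, t = 7 − 1·(-16) = 23  (check: 896·(-10) + 390·23 = 10)
  q = 3: r = 2, s = 7 − 3·(-10) = 37, t = -16 − 3·23 = -85  (check: 896·37 + 390·(-85) = 2)
The row with r = 2 (the gcd) gives the Bezout coefficients s = 37, t = -85.
Result: 896 · (37) + 390 · (-85) = 2.

gcd(896, 390) = 2; s = 37, t = -85 (check: 896·37 + 390·(-85) = 2).


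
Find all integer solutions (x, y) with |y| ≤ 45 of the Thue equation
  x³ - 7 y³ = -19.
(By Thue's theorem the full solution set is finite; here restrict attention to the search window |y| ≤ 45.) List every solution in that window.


The equation is x³ - 7y³ = -19. For fixed y, x³ = 7·y³ − 19, so a solution requires the RHS to be a perfect cube.
Strategy: iterate y from -45 to 45, compute RHS = 7·y³ − 19, and check whether it is a (positive or negative) perfect cube.
Check small values of y:
  y = 0: RHS = -19 is not a perfect cube.
  y = 1: RHS = -12 is not a perfect cube.
  y = -1: RHS = -26 is not a perfect cube.
  y = 2: RHS = 37 is not a perfect cube.
  y = -2: RHS = -75 is not a perfect cube.
  y = 3: RHS = 170 is not a perfect cube.
  y = -3: RHS = -208 is not a perfect cube.
Continuing the search up to |y| = 45 finds no solutions either.
No (x, y) in the scanned range satisfies the equation.

No integer solutions with |y| ≤ 45.


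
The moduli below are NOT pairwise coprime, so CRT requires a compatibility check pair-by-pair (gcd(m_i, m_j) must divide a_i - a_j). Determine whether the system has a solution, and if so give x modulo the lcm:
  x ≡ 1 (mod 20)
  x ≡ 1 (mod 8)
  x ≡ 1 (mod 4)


Moduli 20, 8, 4 are not pairwise coprime, so CRT works modulo lcm(m_i) when all pairwise compatibility conditions hold.
Pairwise compatibility: gcd(m_i, m_j) must divide a_i - a_j for every pair.
Merge one congruence at a time:
  Start: x ≡ 1 (mod 20).
  Combine with x ≡ 1 (mod 8): gcd(20, 8) = 4; 1 - 1 = 0, which IS divisible by 4, so compatible.
    Write x = 1 + 20·t and substitute into x ≡ 1 (mod 8): 20·t ≡ 1 − 1 = 0 (mod 8).
    Divide the congruence (and modulus) by g = 4: 5·t ≡ 0 (mod 2).
    Reduce coefficients mod 2: 1·t ≡ 0 (mod 2).
    So t ≡ 0 (mod 2).
    Then x = 1 + 20·0 = 1, valid modulo lcm(20, 8) = 40: x ≡ 1 (mod 40).
  Combine with x ≡ 1 (mod 4): gcd(40, 4) = 4; 1 - 1 = 0, which IS divisible by 4, so compatible.
    Write x = 1 + 40·t and substitute into x ≡ 1 (mod 4): 40·t ≡ 1 − 1 = 0 (mod 4).
    Divide the congruence (and modulus) by g = 4: 10·t ≡ 0 (mod 1).
    Modulo 1 every t works; take t = 0.
    Then x = 1 + 40·0 = 1, valid modulo lcm(40, 4) = 40: x ≡ 1 (mod 40).
Verify: 1 mod 20 = 1, 1 mod 8 = 1, 1 mod 4 = 1.

x ≡ 1 (mod 40).


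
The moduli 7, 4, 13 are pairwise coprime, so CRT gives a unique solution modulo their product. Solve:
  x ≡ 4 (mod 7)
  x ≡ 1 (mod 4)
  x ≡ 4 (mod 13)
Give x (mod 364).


Moduli 7, 4, 13 are pairwise coprime; by CRT there is a unique solution modulo M = 7 · 4 · 13 = 364.
Solve pairwise, accumulating the modulus:
  Start with x ≡ 4 (mod 7).
  Combine with x ≡ 1 (mod 4): since gcd(7, 4) = 1, we get a unique residue mod 28.
    Write x = 4 + 7·t and substitute into x ≡ 1 (mod 4): 7·t ≡ 1 − 4 = -3 (mod 4).
    Reduce coefficients mod 4: 3·t ≡ 1 (mod 4).
    The inverse of 3 mod 4 is 3 (since 3·3 = 9 = 2·4 + 1), so t ≡ 3·1 = 3 ≡ 3 (mod 4).
    Then x = 4 + 7·3 = 25, valid modulo lcm(7, 4) = 28: x ≡ 25 (mod 28).
  Combine with x ≡ 4 (mod 13): since gcd(28, 13) = 1, we get a unique residue mod 364.
    Write x = 25 + 28·t and substitute into x ≡ 4 (mod 13): 28·t ≡ 4 − 25 = -21 (mod 13).
    Reduce coefficients mod 13: 2·t ≡ 5 (mod 13).
    The inverse of 2 mod 13 is 7 (since 2·7 = 14 = 1·13 + 1), so t ≡ 7·5 = 35 ≡ 9 (mod 13).
    Then x = 25 + 28·9 = 277, valid modulo lcm(28, 13) = 364: x ≡ 277 (mod 364).
Verify: 277 mod 7 = 4 ✓, 277 mod 4 = 1 ✓, 277 mod 13 = 4 ✓.

x ≡ 277 (mod 364).


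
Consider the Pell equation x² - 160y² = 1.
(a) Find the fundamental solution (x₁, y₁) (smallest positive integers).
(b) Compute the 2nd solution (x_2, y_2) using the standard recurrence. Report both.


Step 1: Find the fundamental solution (x₁, y₁) of x² - 160y² = 1.
  Expand √160 as a continued fraction. a₀ = ⌊√160⌋ = 12; iterate m_{k+1} = d_k·a_k − m_k, d_{k+1} = (160 − m_{k+1}²)/d_k, a_{k+1} = ⌊(a₀ + m_{k+1})/d_{k+1}⌋ (starting m₀ = 0, d₀ = 1), with convergents p_k = a_k·p_{k-1} + p_{k-2}, q_k = a_k·q_{k-1} + q_{k-2} (p₋₁ = 1, q₋₁ = 0):
  k = 0: a₀ = 12; p₀/q₀ = 12/1; p₀² − 160·q₀² = 144 − 160 = -16.
  k = 1: m = 12, d = 16, a = ⌊(12 + 12)/16⌋ = 1; p/q = (1·12 + 1)/(1·1 + 0) = 13/1; p² − 160·q² = 169 − 160 = 9.
  k = 2: m = 4, d = 9, a = ⌊(12 + 4)/9⌋ = 1; p/q = (1·13 + 12)/(1·1 + 1) = 25/2; p² − 160·q² = 625 − 640 = -15.
  k = 3: m = 5, d = 15, a = ⌊(12 + 5)/15⌋ = 1; p/q = (1·25 + 13)/(1·2 + 1) = 38/3; p² − 160·q² = 1444 − 1440 = 4.
  k = 4: m = 10, d = 4, a = ⌊(12 + 10)/4⌋ = 5; p/q = (5·38 + 25)/(5·3 + 2) = 215/17; p² − 160·q² = 46225 − 46240 = -15.
  k = 5: m = 10, d = 15, a = ⌊(12 + 10)/15⌋ = 1; p/q = (1·215 + 38)/(1·17 + 3) = 253/20; p² − 160·q² = 64009 − 64000 = 9.
  k = 6: m = 5, d = 9, a = ⌊(12 + 5)/9⌋ = 1; p/q = (1·253 + 215)/(1·20 + 17) = 468/37; p² − 160·q² = 219024 − 219040 = -16.
  k = 7: m = 4, d = 16, a = ⌊(12 + 4)/16⌋ = 1; p/q = (1·468 + 253)/(1·37 + 20) = 721/57; p² − 160·q² = 519841 − 519840 = 1.
  The first convergent with p² − 160·q² = 1 gives the fundamental solution (x₁, y₁) = (721, 57).
Step 2: Apply the recurrence (x_{n+1}, y_{n+1}) = (x₁x_n + 160y₁y_n, x₁y_n + y₁x_n) repeatedly.
  From (x_1, y_1) = (721, 57): x_2 = 721·721 + 160·57·57 = 1039681; y_2 = 721·57 + 57·721 = 82194.
Step 3: Verify x_2² - 160·y_2² = 1080936581761 - 1080936581760 = 1 (should be 1). ✓

(x_1, y_1) = (721, 57); (x_2, y_2) = (1039681, 82194).


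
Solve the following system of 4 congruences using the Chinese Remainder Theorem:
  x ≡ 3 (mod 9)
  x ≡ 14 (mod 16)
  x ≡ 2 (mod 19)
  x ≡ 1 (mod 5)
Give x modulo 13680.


Product of moduli M = 9 · 16 · 19 · 5 = 13680.
Merge one congruence at a time:
  Start: x ≡ 3 (mod 9).
  Combine with x ≡ 14 (mod 16); new modulus lcm = 144.
    Write x = 3 + 9·t and substitute into x ≡ 14 (mod 16): 9·t ≡ 14 − 3 = 11 (mod 16).
    The inverse of 9 mod 16 is 9 (since 9·9 = 81 = 5·16 + 1), so t ≡ 9·11 = 99 ≡ 3 (mod 16).
    Then x = 3 + 9·3 = 30, valid modulo lcm(9, 16) = 144: x ≡ 30 (mod 144).
  Combine with x ≡ 2 (mod 19); new modulus lcm = 2736.
    Write x = 30 + 144·t and substitute into x ≡ 2 (mod 19): 144·t ≡ 2 − 30 = -28 (mod 19).
    Reduce coefficients mod 19: 11·t ≡ 10 (mod 19).
    The inverse of 11 mod 19 is 7 (since 11·7 = 77 = 4·19 + 1), so t ≡ 7·10 = 70 ≡ 13 (mod 19).
    Then x = 30 + 144·13 = 1902, valid modulo lcm(144, 19) = 2736: x ≡ 1902 (mod 2736).
  Combine with x ≡ 1 (mod 5); new modulus lcm = 13680.
    Write x = 1902 + 2736·t and substitute into x ≡ 1 (mod 5): 2736·t ≡ 1 − 1902 = -1901 (mod 5).
    Reduce coefficients mod 5: 1·t ≡ 4 (mod 5).
    So t ≡ 4 (mod 5).
    Then x = 1902 + 2736·4 = 12846, valid modulo lcm(2736, 5) = 13680: x ≡ 12846 (mod 13680).
Verify against each original: 12846 mod 9 = 3, 12846 mod 16 = 14, 12846 mod 19 = 2, 12846 mod 5 = 1.

x ≡ 12846 (mod 13680).


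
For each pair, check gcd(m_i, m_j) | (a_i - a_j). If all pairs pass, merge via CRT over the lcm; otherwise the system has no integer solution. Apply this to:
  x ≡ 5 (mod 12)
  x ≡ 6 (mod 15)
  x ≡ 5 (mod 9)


Moduli 12, 15, 9 are not pairwise coprime, so CRT works modulo lcm(m_i) when all pairwise compatibility conditions hold.
Pairwise compatibility: gcd(m_i, m_j) must divide a_i - a_j for every pair.
Merge one congruence at a time:
  Start: x ≡ 5 (mod 12).
  Combine with x ≡ 6 (mod 15): gcd(12, 15) = 3, and 6 - 5 = 1 is NOT divisible by 3.
    ⇒ system is inconsistent (no integer solution).

No solution (the system is inconsistent).


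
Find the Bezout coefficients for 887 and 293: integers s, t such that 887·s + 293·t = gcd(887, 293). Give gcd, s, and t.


Euclidean algorithm on (887, 293) — divide until remainder is 0:
  887 = 3 · 293 + 8
  293 = 36 · 8 + 5
  8 = 1 · 5 + 3
  5 = 1 · 3 + 2
  3 = 1 · 2 + 1
  2 = 2 · 1 + 0
gcd(887, 293) = 1.
Track Bezout coefficients alongside the remainders: start with r₀ = 887 = a·1 + b·0 (s = 1, t = 0) and r₁ = 293 = a·0 + b·1 (s = 0, t = 1); each new remainder r_{k+1} = r_{k-1} − q_k·r_k inherits s_{k+1} = s_{k-1} − q_k·s_k, t_{k+1} = t_{k-1} − q_k·t_k, so r_k = a·s_k + b·t_k at every step:
  q = 3: r = 8, s = 1 − 3·0 = 1, t = 0 − 3·1 = -3  (check: 887·1 + 293·(-3) = 8)
  q = 36: r = 5, s = 0 − 36·1 = -36, t = 1 − 36·(-3) = 109  (check: 887·(-36) + 293·109 = 5)
  q = 1: r = 3, s = 1 − 1·(-36) = 37, t = -3 − 1·109 = -112  (check: 887·37 + 293·(-112) = 3)
  q = 1: r = 2, s = -36 − 1·37 = -73, t = 109 − 1·(-112) = 221  (check: 887·(-73) + 293·221 = 2)
  q = 1: r = 1, s = 37 − 1·(-73) = 110, t = -112 − 1·221 = -333  (check: 887·110 + 293·(-333) = 1)
The row with r = 1 (the gcd) gives the Bezout coefficients s = 110, t = -333.
Result: 887 · (110) + 293 · (-333) = 1.

gcd(887, 293) = 1; s = 110, t = -333 (check: 887·110 + 293·(-333) = 1).


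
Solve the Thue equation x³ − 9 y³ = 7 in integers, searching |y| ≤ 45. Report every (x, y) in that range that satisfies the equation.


The equation is x³ - 9y³ = 7. For fixed y, x³ = 9·y³ + 7, so a solution requires the RHS to be a perfect cube.
Strategy: iterate y from -45 to 45, compute RHS = 9·y³ + 7, and check whether it is a (positive or negative) perfect cube.
Check small values of y:
  y = 0: RHS = 7 is not a perfect cube.
  y = 1: RHS = 16 is not a perfect cube.
  y = -1: RHS = -2 is not a perfect cube.
  y = 2: RHS = 79 is not a perfect cube.
  y = -2: RHS = -65 is not a perfect cube.
  y = 3: RHS = 250 is not a perfect cube.
  y = -3: RHS = -236 is not a perfect cube.
Continuing the search up to |y| = 45 finds no solutions either.
No (x, y) in the scanned range satisfies the equation.

No integer solutions with |y| ≤ 45.


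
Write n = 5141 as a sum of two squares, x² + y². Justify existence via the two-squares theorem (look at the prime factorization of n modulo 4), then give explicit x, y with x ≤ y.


Step 1: Factor n = 5141 = 53 · 97.
Step 2: Check the mod-4 condition on each prime factor: 53 ≡ 1 (mod 4), exponent 1; 97 ≡ 1 (mod 4), exponent 1.
All primes ≡ 3 (mod 4) appear to even exponent (or don't appear), so by the two-squares theorem n IS expressible as a sum of two squares.
Step 3: Build a representation. Here n = 53 · 97 is a product of primes ≡ 1 (mod 4). Each prime p ≡ 1 (mod 4) is itself a sum of two squares; find a² by testing p − a² for a perfect square:
  53: 53 − 1² = 52, 53 − 2² = 49 = 7² ⇒ 53 = 2² + 7².
  97: 97 − 1² = 96, 97 − 2² = 93, 97 − 3² = 88, 97 − 4² = 81 = 9² ⇒ 97 = 4² + 9².
  Combine using the Brahmagupta–Fibonacci identity (a² + b²)(c² + d²) = (ac − bd)² + (ad + bc)² = (ac + bd)² + (ad − bc)²:
  53 · 97 = 5141: from (2² + 7²)(4² + 9²), take (2·4 − 7·9, 2·9 + 7·4) = (8 − 63, 18 + 28) = (-55, 46); dropping signs (only squares matter) gives (55, 46); check 55² + 46² = 3025 + 2116 = 5141 ✓.
Step 4: Order so x ≤ y and verify: 46² + 55² = 2116 + 3025 = 5141 = n. ✓

n = 5141 = 46² + 55² (one valid representation with x ≤ y).


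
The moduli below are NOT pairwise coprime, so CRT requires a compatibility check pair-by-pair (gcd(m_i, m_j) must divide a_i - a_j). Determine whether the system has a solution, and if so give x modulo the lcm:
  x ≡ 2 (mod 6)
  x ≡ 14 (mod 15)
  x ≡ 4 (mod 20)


Moduli 6, 15, 20 are not pairwise coprime, so CRT works modulo lcm(m_i) when all pairwise compatibility conditions hold.
Pairwise compatibility: gcd(m_i, m_j) must divide a_i - a_j for every pair.
Merge one congruence at a time:
  Start: x ≡ 2 (mod 6).
  Combine with x ≡ 14 (mod 15): gcd(6, 15) = 3; 14 - 2 = 12, which IS divisible by 3, so compatible.
    Write x = 2 + 6·t and substitute into x ≡ 14 (mod 15): 6·t ≡ 14 − 2 = 12 (mod 15).
    Divide the congruence (and modulus) by g = 3: 2·t ≡ 4 (mod 5).
    The inverse of 2 mod 5 is 3 (since 2·3 = 6 = 1·5 + 1), so t ≡ 3·4 = 12 ≡ 2 (mod 5).
    Then x = 2 + 6·2 = 14, valid modulo lcm(6, 15) = 30: x ≡ 14 (mod 30).
  Combine with x ≡ 4 (mod 20): gcd(30, 20) = 10; 4 - 14 = -10, which IS divisible by 10, so compatible.
    Write x = 14 + 30·t and substitute into x ≡ 4 (mod 20): 30·t ≡ 4 − 14 = -10 (mod 20).
    Divide the congruence (and modulus) by g = 10: 3·t ≡ -1 (mod 2).
    Reduce coefficients mod 2: 1·t ≡ 1 (mod 2).
    So t ≡ 1 (mod 2).
    Then x = 14 + 30·1 = 44, valid modulo lcm(30, 20) = 60: x ≡ 44 (mod 60).
Verify: 44 mod 6 = 2, 44 mod 15 = 14, 44 mod 20 = 4.

x ≡ 44 (mod 60).


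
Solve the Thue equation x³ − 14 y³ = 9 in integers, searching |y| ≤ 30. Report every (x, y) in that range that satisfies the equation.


The equation is x³ - 14y³ = 9. For fixed y, x³ = 14·y³ + 9, so a solution requires the RHS to be a perfect cube.
Strategy: iterate y from -30 to 30, compute RHS = 14·y³ + 9, and check whether it is a (positive or negative) perfect cube.
Check small values of y:
  y = 0: RHS = 9 is not a perfect cube.
  y = 1: RHS = 23 is not a perfect cube.
  y = -1: RHS = -5 is not a perfect cube.
  y = 2: RHS = 121 is not a perfect cube.
  y = -2: RHS = -103 is not a perfect cube.
  y = 3: RHS = 387 is not a perfect cube.
  y = -3: RHS = -369 is not a perfect cube.
Continuing the search up to |y| = 30 finds no solutions either.
No (x, y) in the scanned range satisfies the equation.

No integer solutions with |y| ≤ 30.


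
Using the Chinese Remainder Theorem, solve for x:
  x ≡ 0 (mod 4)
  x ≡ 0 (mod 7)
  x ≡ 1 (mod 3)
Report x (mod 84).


Moduli 4, 7, 3 are pairwise coprime; by CRT there is a unique solution modulo M = 4 · 7 · 3 = 84.
Solve pairwise, accumulating the modulus:
  Start with x ≡ 0 (mod 4).
  Combine with x ≡ 0 (mod 7): since gcd(4, 7) = 1, we get a unique residue mod 28.
    Write x = 0 + 4·t and substitute into x ≡ 0 (mod 7): 4·t ≡ 0 − 0 = 0 (mod 7).
    The inverse of 4 mod 7 is 2 (since 4·2 = 8 = 1·7 + 1), so t ≡ 2·0 = 0 ≡ 0 (mod 7).
    Then x = 0 + 4·0 = 0, valid modulo lcm(4, 7) = 28: x ≡ 0 (mod 28).
  Combine with x ≡ 1 (mod 3): since gcd(28, 3) = 1, we get a unique residue mod 84.
    Write x = 0 + 28·t and substitute into x ≡ 1 (mod 3): 28·t ≡ 1 − 0 = 1 (mod 3).
    Reduce coefficients mod 3: 1·t ≡ 1 (mod 3).
    So t ≡ 1 (mod 3).
    Then x = 0 + 28·1 = 28, valid modulo lcm(28, 3) = 84: x ≡ 28 (mod 84).
Verify: 28 mod 4 = 0 ✓, 28 mod 7 = 0 ✓, 28 mod 3 = 1 ✓.

x ≡ 28 (mod 84).


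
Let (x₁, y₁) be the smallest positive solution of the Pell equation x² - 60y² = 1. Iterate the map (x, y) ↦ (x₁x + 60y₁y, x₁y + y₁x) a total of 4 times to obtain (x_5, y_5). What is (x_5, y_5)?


Step 1: Find the fundamental solution (x₁, y₁) of x² - 60y² = 1.
  Expand √60 as a continued fraction. a₀ = ⌊√60⌋ = 7; iterate m_{k+1} = d_k·a_k − m_k, d_{k+1} = (60 − m_{k+1}²)/d_k, a_{k+1} = ⌊(a₀ + m_{k+1})/d_{k+1}⌋ (starting m₀ = 0, d₀ = 1), with convergents p_k = a_k·p_{k-1} + p_{k-2}, q_k = a_k·q_{k-1} + q_{k-2} (p₋₁ = 1, q₋₁ = 0):
  k = 0: a₀ = 7; p₀/q₀ = 7/1; p₀² − 60·q₀² = 49 − 60 = -11.
  k = 1: m = 7, d = 11, a = ⌊(7 + 7)/11⌋ = 1; p/q = (1·7 + 1)/(1·1 + 0) = 8/1; p² − 60·q² = 64 − 60 = 4.
  k = 2: m = 4, d = 4, a = ⌊(7 + 4)/4⌋ = 2; p/q = (2·8 + 7)/(2·1 + 1) = 23/3; p² − 60·q² = 529 − 540 = -11.
  k = 3: m = 4, d = 11, a = ⌊(7 + 4)/11⌋ = 1; p/q = (1·23 + 8)/(1·3 + 1) = 31/4; p² − 60·q² = 961 − 960 = 1.
  The first convergent with p² − 60·q² = 1 gives the fundamental solution (x₁, y₁) = (31, 4).
Step 2: Apply the recurrence (x_{n+1}, y_{n+1}) = (x₁x_n + 60y₁y_n, x₁y_n + y₁x_n) repeatedly.
  From (x_1, y_1) = (31, 4): x_2 = 31·31 + 60·4·4 = 1921; y_2 = 31·4 + 4·31 = 248.
  From (x_2, y_2) = (1921, 248): x_3 = 31·1921 + 60·4·248 = 119071; y_3 = 31·248 + 4·1921 = 15372.
  From (x_3, y_3) = (119071, 15372): x_4 = 31·119071 + 60·4·15372 = 7380481; y_4 = 31·15372 + 4·119071 = 952816.
  From (x_4, y_4) = (7380481, 952816): x_5 = 31·7380481 + 60·4·952816 = 457470751; y_5 = 31·952816 + 4·7380481 = 59059220.
Step 3: Verify x_5² - 60·y_5² = 209279488020504001 - 209279488020504000 = 1 (should be 1). ✓

(x_1, y_1) = (31, 4); (x_5, y_5) = (457470751, 59059220).


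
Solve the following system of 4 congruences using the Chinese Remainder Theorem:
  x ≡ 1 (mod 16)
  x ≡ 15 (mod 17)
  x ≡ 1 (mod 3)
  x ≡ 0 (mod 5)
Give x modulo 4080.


Product of moduli M = 16 · 17 · 3 · 5 = 4080.
Merge one congruence at a time:
  Start: x ≡ 1 (mod 16).
  Combine with x ≡ 15 (mod 17); new modulus lcm = 272.
    Write x = 1 + 16·t and substitute into x ≡ 15 (mod 17): 16·t ≡ 15 − 1 = 14 (mod 17).
    The inverse of 16 mod 17 is 16 (since 16·16 = 256 = 15·17 + 1), so t ≡ 16·14 = 224 ≡ 3 (mod 17).
    Then x = 1 + 16·3 = 49, valid modulo lcm(16, 17) = 272: x ≡ 49 (mod 272).
  Combine with x ≡ 1 (mod 3); new modulus lcm = 816.
    Write x = 49 + 272·t and substitute into x ≡ 1 (mod 3): 272·t ≡ 1 − 49 = -48 (mod 3).
    Reduce coefficients mod 3: 2·t ≡ 0 (mod 3).
    The inverse of 2 mod 3 is 2 (since 2·2 = 4 = 1·3 + 1), so t ≡ 2·0 = 0 ≡ 0 (mod 3).
    Then x = 49 + 272·0 = 49, valid modulo lcm(272, 3) = 816: x ≡ 49 (mod 816).
  Combine with x ≡ 0 (mod 5); new modulus lcm = 4080.
    Write x = 49 + 816·t and substitute into x ≡ 0 (mod 5): 816·t ≡ 0 − 49 = -49 (mod 5).
    Reduce coefficients mod 5: 1·t ≡ 1 (mod 5).
    So t ≡ 1 (mod 5).
    Then x = 49 + 816·1 = 865, valid modulo lcm(816, 5) = 4080: x ≡ 865 (mod 4080).
Verify against each original: 865 mod 16 = 1, 865 mod 17 = 15, 865 mod 3 = 1, 865 mod 5 = 0.

x ≡ 865 (mod 4080).


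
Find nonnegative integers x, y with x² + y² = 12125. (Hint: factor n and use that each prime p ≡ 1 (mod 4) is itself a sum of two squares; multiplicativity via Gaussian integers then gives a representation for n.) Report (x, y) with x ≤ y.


Step 1: Factor n = 12125 = 5^3 · 97.
Step 2: Check the mod-4 condition on each prime factor: 5 ≡ 1 (mod 4), exponent 3; 97 ≡ 1 (mod 4), exponent 1.
All primes ≡ 3 (mod 4) appear to even exponent (or don't appear), so by the two-squares theorem n IS expressible as a sum of two squares.
Step 3: Build a representation. Group n = k² · m with k = 5 and m = 5 · 97 = 485 (a product of primes ≡ 1 (mod 4)); a representation of m scales to one of n via (k·x)² + (k·y)² = k²(x² + y²). Each prime p ≡ 1 (mod 4) is itself a sum of two squares; find a² by testing p − a² for a perfect square:
  5: 5 − 1² = 4 = 2² ⇒ 5 = 1² + 2².
  97: 97 − 1² = 96, 97 − 2² = 93, 97 − 3² = 88, 97 − 4² = 81 = 9² ⇒ 97 = 4² + 9².
  Combine using the Brahmagupta–Fibonacci identity (a² + b²)(c² + d²) = (ac − bd)² + (ad + bc)² = (ac + bd)² + (ad − bc)²:
  5 · 97 = 485: from (1² + 2²)(4² + 9²), take (1·4 − 2·9, 1·9 + 2·4) = (4 − 18, 9 + 8) = (-14, 17); dropping signs (only squares matter) gives (14, 17); check 14² + 17² = 196 + 289 = 485 ✓.
  Scale by k = 5: (5·14, 5·17) = (70, 85).
Step 4: Order so x ≤ y and verify: 70² + 85² = 4900 + 7225 = 12125 = n. ✓

n = 12125 = 70² + 85² (one valid representation with x ≤ y).


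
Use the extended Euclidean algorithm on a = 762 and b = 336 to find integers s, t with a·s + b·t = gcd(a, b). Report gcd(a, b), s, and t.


Euclidean algorithm on (762, 336) — divide until remainder is 0:
  762 = 2 · 336 + 90
  336 = 3 · 90 + 66
  90 = 1 · 66 + 24
  66 = 2 · 24 + 18
  24 = 1 · 18 + 6
  18 = 3 · 6 + 0
gcd(762, 336) = 6.
Track Bezout coefficients alongside the remainders: start with r₀ = 762 = a·1 + b·0 (s = 1, t = 0) and r₁ = 336 = a·0 + b·1 (s = 0, t = 1); each new remainder r_{k+1} = r_{k-1} − q_k·r_k inherits s_{k+1} = s_{k-1} − q_k·s_k, t_{k+1} = t_{k-1} − q_k·t_k, so r_k = a·s_k + b·t_k at every step:
  q = 2: r = 90, s = 1 − 2·0 = 1, t = 0 − 2·1 = -2  (check: 762·1 + 336·(-2) = 90)
  q = 3: r = 66, s = 0 − 3·1 = -3, t = 1 − 3·(-2) = 7  (check: 762·(-3) + 336·7 = 66)
  q = 1: r = 24, s = 1 − 1·(-3) = 4, t = -2 − 1·7 = -9  (check: 762·4 + 336·(-9) = 24)
  q = 2: r = 18, s = -3 − 2·4 = -11, t = 7 − 2·(-9) = 25  (check: 762·(-11) + 336·25 = 18)
  q = 1: r = 6, s = 4 − 1·(-11) = 15, t = -9 − 1·25 = -34  (check: 762·15 + 336·(-34) = 6)
The row with r = 6 (the gcd) gives the Bezout coefficients s = 15, t = -34.
Result: 762 · (15) + 336 · (-34) = 6.

gcd(762, 336) = 6; s = 15, t = -34 (check: 762·15 + 336·(-34) = 6).


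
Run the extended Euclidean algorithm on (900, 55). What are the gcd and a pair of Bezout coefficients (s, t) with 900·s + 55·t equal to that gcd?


Euclidean algorithm on (900, 55) — divide until remainder is 0:
  900 = 16 · 55 + 20
  55 = 2 · 20 + 15
  20 = 1 · 15 + 5
  15 = 3 · 5 + 0
gcd(900, 55) = 5.
Track Bezout coefficients alongside the remainders: start with r₀ = 900 = a·1 + b·0 (s = 1, t = 0) and r₁ = 55 = a·0 + b·1 (s = 0, t = 1); each new remainder r_{k+1} = r_{k-1} − q_k·r_k inherits s_{k+1} = s_{k-1} − q_k·s_k, t_{k+1} = t_{k-1} − q_k·t_k, so r_k = a·s_k + b·t_k at every step:
  q = 16: r = 20, s = 1 − 16·0 = 1, t = 0 − 16·1 = -16  (check: 900·1 + 55·(-16) = 20)
  q = 2: r = 15, s = 0 − 2·1 = -2, t = 1 − 2·(-16) = 33  (check: 900·(-2) + 55·33 = 15)
  q = 1: r = 5, s = 1 − 1·(-2) = 3, t = -16 − 1·33 = -49  (check: 900·3 + 55·(-49) = 5)
The row with r = 5 (the gcd) gives the Bezout coefficients s = 3, t = -49.
Result: 900 · (3) + 55 · (-49) = 5.

gcd(900, 55) = 5; s = 3, t = -49 (check: 900·3 + 55·(-49) = 5).
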